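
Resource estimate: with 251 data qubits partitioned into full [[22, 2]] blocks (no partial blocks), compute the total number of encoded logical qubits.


Each code block uses 22 physical qubits for 2 logical qubit(s).
Number of complete blocks = floor(251 / 22) = 11
Logical qubits = 11 * 2
= 22

22


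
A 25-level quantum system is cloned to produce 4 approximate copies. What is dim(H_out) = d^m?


Output space = H^(tensor 4) where dim(H) = 25
dim = 25^4
= 625 (after 2 factors)
= 15625 (after 3 factors)
= 390625 (after 4 factors)
= 390625

390625


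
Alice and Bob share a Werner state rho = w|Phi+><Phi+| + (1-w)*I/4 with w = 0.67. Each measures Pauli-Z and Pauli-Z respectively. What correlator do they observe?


|Phi+> = (|00> + |11>)/sqrt(2)
For the pure Bell state, <Z_A Z_B> = +1 (Bell-state Pauli correlator).
The maximally-mixed part I/4 has tr(I/4 * P tensor P) = 0 for any traceless Pauli P.
So <Z_A Z_B>_rho = w * (+1) + (1 - w) * 0
= 0.67 * (+1)
= 0.6700

0.6700


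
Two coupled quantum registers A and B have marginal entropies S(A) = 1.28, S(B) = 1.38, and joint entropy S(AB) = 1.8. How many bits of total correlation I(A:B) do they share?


I(A:B) = S(A) + S(B) - S(AB)
= 1.28 + 1.38 - 1.8
= 0.8600

0.8600


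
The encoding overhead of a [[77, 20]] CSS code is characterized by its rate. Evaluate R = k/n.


Code rate R = k/n
= 20/77
= 0.2597

0.2597


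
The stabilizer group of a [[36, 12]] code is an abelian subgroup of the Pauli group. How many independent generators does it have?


For an [[n,k]] stabilizer code:
Number of stabilizer generators = n - k
= 36 - 12
= 24

24


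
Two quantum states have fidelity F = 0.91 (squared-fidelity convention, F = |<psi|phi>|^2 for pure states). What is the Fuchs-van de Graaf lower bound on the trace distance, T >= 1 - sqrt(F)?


Fuchs-van de Graaf (squared-fidelity convention): 1 - sqrt(F) <= T <= sqrt(1 - F).
Lower bound: T >= 1 - sqrt(F)
sqrt(F) = sqrt(0.91) = 0.9539
T >= 1 - 0.9539
T >= 0.0461

0.0461


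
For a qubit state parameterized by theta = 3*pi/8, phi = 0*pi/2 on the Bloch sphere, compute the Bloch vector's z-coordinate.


theta = 1.1781, phi = 0.0000
r_z = cos(theta) = 0.3827

0.3827


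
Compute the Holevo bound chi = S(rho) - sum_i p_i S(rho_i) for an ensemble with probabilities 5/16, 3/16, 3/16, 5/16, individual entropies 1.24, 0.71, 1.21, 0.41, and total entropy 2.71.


chi = S(rho) - sum_i p_i * S(rho_i)
Weighted entropy = 5/16 * 1.24 + 3/16 * 0.71 + 3/16 * 1.21 + 5/16 * 0.41
= 0.8756
chi = 2.71 - 0.8756
= 1.8344

1.8344


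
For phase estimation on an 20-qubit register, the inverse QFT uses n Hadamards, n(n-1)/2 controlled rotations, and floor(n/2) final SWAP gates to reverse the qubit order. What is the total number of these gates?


Hadamard gates: 20
Controlled rotations: n*(n-1)/2 = 20*19/2 = 190
SWAP gates: floor(n/2) = floor(20/2) = 10
Total = 20 + 190 + 10
= 220

220


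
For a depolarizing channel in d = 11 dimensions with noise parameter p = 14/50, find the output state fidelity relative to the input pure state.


F = (1-p) + p/d
= (1 - 0.2800) + 0.2800/11
= 0.7200 + 0.0255
= 0.7455

0.7455


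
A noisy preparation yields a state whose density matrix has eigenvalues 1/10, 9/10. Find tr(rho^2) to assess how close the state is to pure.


tr(rho^2) = sum of eigenvalues squared
= (1/10)^2 + (9/10)^2
= (1 + 81) / 100
= 82/100
= 0.8200

0.8200


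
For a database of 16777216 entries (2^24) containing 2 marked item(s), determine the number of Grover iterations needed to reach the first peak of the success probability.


After j Grover iterations the success probability is P(j) = sin^2((2j+1)*theta), where sin(theta) = sqrt(k/N).
N = 2^24 = 16777216, k = 2
sin(theta) = sqrt(k/N) = 0.000345266983
theta = arcsin(sqrt(k/N)) = 0.0003452669899 rad
P(j) reaches its first maximum when (2j+1)*theta is as close as possible to pi/2, i.e. j = round(pi/(4*theta) - 1/2).
pi/(4*theta) - 1/2 = 2274.2560
(For comparison, the common estimate pi/4 * sqrt(N/k) = 2274.7561; the exact maximiser is used here.)
Optimal iterations = 2274

2274


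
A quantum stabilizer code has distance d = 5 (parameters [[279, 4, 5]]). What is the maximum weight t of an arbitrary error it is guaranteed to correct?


Code parameters: [[279, 4, 5]], distance d = 5.
Number of correctable errors = floor((d-1)/2)
= floor((5 - 1)/2)
= floor(4/2)
= 2

2


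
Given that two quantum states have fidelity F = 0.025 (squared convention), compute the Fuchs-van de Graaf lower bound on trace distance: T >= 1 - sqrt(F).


Fuchs-van de Graaf (squared-fidelity convention): 1 - sqrt(F) <= T <= sqrt(1 - F).
Lower bound: T >= 1 - sqrt(F)
sqrt(F) = sqrt(0.025) = 0.1581
T >= 1 - 0.1581
T >= 0.8419

0.8419


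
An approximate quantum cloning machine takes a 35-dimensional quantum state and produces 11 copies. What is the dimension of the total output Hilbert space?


Output space = H^(tensor 11) where dim(H) = 35
dim = 35^11
= 1225 (after 2 factors)
= 42875 (after 3 factors)
= 1500625 (after 4 factors)
= 52521875 (after 5 factors)
= 1838265625 (after 6 factors)
= 64339296875 (after 7 factors)
= 2251875390625 (after 8 factors)
= 78815638671875 (after 9 factors)
= 2758547353515625 (after 10 factors)
= 96549157373046875 (after 11 factors)
= 96549157373046875

96549157373046875


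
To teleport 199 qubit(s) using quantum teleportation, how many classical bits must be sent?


Quantum teleportation requires 2 classical bits per qubit teleported.
199 qubit(s) -> 2 * 199 = 398 classical bits

398


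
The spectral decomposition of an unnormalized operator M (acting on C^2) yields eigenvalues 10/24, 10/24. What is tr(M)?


tr(M) = sum of eigenvalues
= 10/24 + 10/24
= 20/24
= 0.8333

0.8333


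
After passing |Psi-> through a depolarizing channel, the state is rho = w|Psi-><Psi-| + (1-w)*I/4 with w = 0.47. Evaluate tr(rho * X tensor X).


|Psi-> = (|01> - |10>)/sqrt(2)
For the pure Bell state, <X_A X_B> = -1 (Bell-state Pauli correlator).
The maximally-mixed part I/4 has tr(I/4 * P tensor P) = 0 for any traceless Pauli P.
So <X_A X_B>_rho = w * (-1) + (1 - w) * 0
= 0.47 * (-1)
= -0.4700

-0.4700


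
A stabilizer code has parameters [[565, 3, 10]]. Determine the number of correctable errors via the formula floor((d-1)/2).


Code parameters: [[565, 3, 10]], distance d = 10.
Number of correctable errors = floor((d-1)/2)
= floor((10 - 1)/2)
= floor(9/2)
= 4

4


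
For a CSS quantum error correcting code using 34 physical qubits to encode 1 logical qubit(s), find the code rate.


Code rate R = k/n
= 1/34
= 0.0294

0.0294


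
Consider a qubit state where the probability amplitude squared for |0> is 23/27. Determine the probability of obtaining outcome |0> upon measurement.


|alpha|^2 = 23/27 = 0.8519
|beta|^2 = 1 - 23/27 = 4/27 = 0.1481
P(|0>) = |alpha|^2 = 0.8519

0.8519


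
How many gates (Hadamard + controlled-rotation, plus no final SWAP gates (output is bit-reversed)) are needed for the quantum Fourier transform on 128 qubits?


Hadamard gates: 128
Controlled rotations: n*(n-1)/2 = 128*127/2 = 8128
SWAP gates: 0 (omitted)
Total = 128 + 8128
= 8256

8256


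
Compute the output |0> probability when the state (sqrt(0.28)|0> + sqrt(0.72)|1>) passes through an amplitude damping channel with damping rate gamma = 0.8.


For amplitude damping with parameter gamma on state sqrt(a)|0> + sqrt(b)|1>:
alpha^2 = 0.28, beta^2 = 0.72
P(|0>) = alpha^2 + gamma * beta^2
= 0.28 + 0.8 * 0.72
= 0.28 + 0.5760
= 0.8560

0.8560


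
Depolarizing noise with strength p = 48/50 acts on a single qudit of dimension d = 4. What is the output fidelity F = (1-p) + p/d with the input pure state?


F = (1-p) + p/d
= (1 - 0.9600) + 0.9600/4
= 0.0400 + 0.2400
= 0.2800

0.2800


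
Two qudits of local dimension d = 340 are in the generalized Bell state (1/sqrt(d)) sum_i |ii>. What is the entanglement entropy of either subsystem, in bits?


For a maximally entangled state in d x d:
S = log2(d) = log2(340)
= 8.4094

8.4094


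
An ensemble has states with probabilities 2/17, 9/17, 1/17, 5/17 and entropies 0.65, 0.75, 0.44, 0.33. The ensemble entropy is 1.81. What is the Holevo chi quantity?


chi = S(rho) - sum_i p_i * S(rho_i)
Weighted entropy = 2/17 * 0.65 + 9/17 * 0.75 + 1/17 * 0.44 + 5/17 * 0.33
= 0.5965
chi = 1.81 - 0.5965
= 1.2135

1.2135


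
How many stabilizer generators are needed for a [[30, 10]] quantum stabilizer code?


For an [[n,k]] stabilizer code:
Number of stabilizer generators = n - k
= 30 - 10
= 20

20


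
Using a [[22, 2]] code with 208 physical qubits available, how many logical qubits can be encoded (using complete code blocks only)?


Each code block uses 22 physical qubits for 2 logical qubit(s).
Number of complete blocks = floor(208 / 22) = 9
Logical qubits = 9 * 2
= 18

18


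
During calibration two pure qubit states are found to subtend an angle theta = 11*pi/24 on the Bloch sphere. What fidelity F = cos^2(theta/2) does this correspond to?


For states separated by angle theta on Bloch sphere:
F = cos^2(theta/2)
theta = 11*pi/24 = 1.4399
theta/2 = 0.7199
cos(theta/2) = 0.7518
F = 0.5653

0.5653


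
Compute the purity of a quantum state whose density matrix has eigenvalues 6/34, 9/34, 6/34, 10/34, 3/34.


tr(rho^2) = sum of eigenvalues squared
= (6/34)^2 + (9/34)^2 + (6/34)^2 + (10/34)^2 + (3/34)^2
= (36 + 81 + 36 + 100 + 9) / 1156
= 262/1156
= 0.2266

0.2266


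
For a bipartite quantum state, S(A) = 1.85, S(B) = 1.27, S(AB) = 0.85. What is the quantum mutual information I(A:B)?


I(A:B) = S(A) + S(B) - S(AB)
= 1.85 + 1.27 - 0.85
= 2.2700

2.2700


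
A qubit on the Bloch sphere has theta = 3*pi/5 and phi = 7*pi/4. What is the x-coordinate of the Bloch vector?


theta = 1.8850, phi = 5.4978
r_x = sin(theta)*cos(phi) = 0.9511 * 0.7071
r_x = 0.6725

0.6725


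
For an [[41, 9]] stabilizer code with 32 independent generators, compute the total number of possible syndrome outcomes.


Each stabilizer generator gives a binary (+1 or -1) measurement outcome.
With 32 independent generators:
Total syndromes = 2^32
= 4294967296

4294967296


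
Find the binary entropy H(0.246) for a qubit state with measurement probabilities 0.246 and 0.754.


S = -p*log2(p) - (1-p)*log2(1-p)
p = 0.2460, 1-p = 0.7540
= -0.2460 * log2(0.2460) - 0.7540 * log2(0.7540)
= -(-0.4977) - (-0.3072)
= 0.8049

0.8049


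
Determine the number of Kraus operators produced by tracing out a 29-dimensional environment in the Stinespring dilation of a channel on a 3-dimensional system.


Tracing out the environment in an orthonormal basis {|i>_E} gives Kraus operators K_i = <i|_E U |0>_E.
Number of Kraus operators = dim(H_env) = d_env
= 29

29


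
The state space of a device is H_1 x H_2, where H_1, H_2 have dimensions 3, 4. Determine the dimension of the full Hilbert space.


dim(H_1 x H_2) = 3 * 4
= 12

12


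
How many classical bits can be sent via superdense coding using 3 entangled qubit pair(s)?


Superdense coding allows 2 classical bits per shared entangled pair.
3 pair(s) -> 2 * 3 = 6 classical bits

6


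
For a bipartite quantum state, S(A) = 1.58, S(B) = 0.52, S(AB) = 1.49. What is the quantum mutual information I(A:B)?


I(A:B) = S(A) + S(B) - S(AB)
= 1.58 + 0.52 - 1.49
= 0.6100

0.6100


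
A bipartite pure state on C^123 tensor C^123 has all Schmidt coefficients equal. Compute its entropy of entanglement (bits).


For a maximally entangled state in d x d:
S = log2(d) = log2(123)
= 6.9425

6.9425


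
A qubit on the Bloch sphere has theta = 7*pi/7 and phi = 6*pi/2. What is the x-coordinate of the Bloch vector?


theta = 3.1416, phi = 9.4248
r_x = sin(theta)*cos(phi) = 0.0000 * -1.0000
r_x = 0.0000

0.0000


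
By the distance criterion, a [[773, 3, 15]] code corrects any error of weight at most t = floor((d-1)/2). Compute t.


Code parameters: [[773, 3, 15]], distance d = 15.
Number of correctable errors = floor((d-1)/2)
= floor((15 - 1)/2)
= floor(14/2)
= 7

7


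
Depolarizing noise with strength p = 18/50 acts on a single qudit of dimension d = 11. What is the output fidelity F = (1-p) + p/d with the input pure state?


F = (1-p) + p/d
= (1 - 0.3600) + 0.3600/11
= 0.6400 + 0.0327
= 0.6727

0.6727


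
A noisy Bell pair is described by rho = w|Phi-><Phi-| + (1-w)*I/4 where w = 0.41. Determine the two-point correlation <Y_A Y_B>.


|Phi-> = (|00> - |11>)/sqrt(2)
For the pure Bell state, <Y_A Y_B> = +1 (Bell-state Pauli correlator).
The maximally-mixed part I/4 has tr(I/4 * P tensor P) = 0 for any traceless Pauli P.
So <Y_A Y_B>_rho = w * (+1) + (1 - w) * 0
= 0.41 * (+1)
= 0.4100

0.4100


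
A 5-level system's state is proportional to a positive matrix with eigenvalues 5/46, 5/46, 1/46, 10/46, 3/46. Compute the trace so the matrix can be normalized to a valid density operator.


tr(M) = sum of eigenvalues
= 5/46 + 5/46 + 1/46 + 10/46 + 3/46
= 24/46
= 0.5217

0.5217


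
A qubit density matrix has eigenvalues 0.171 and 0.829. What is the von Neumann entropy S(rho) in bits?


S = -p*log2(p) - (1-p)*log2(1-p)
p = 0.1710, 1-p = 0.8290
= -0.1710 * log2(0.1710) - 0.8290 * log2(0.8290)
= -(-0.4357) - (-0.2243)
= 0.6600

0.6600


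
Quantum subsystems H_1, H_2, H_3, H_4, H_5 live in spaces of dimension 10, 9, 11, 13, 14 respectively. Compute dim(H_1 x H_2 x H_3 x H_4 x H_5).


dim(H_1 x H_2 x H_3 x H_4 x H_5) = 10 * 9 * 11 * 13 * 14
= 90 * 11 * 13 * 14
= 990 * 13 * 14
= 12870 * 14
= 180180

180180


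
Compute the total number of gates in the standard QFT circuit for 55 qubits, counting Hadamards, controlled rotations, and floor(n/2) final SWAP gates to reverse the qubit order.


Hadamard gates: 55
Controlled rotations: n*(n-1)/2 = 55*54/2 = 1485
SWAP gates: floor(n/2) = floor(55/2) = 27
Total = 55 + 1485 + 27
= 1567

1567


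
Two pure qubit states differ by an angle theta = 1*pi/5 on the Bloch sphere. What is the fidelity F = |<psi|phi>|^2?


For states separated by angle theta on Bloch sphere:
F = cos^2(theta/2)
theta = 1*pi/5 = 0.6283
theta/2 = 0.3142
cos(theta/2) = 0.9511
F = 0.9045

0.9045


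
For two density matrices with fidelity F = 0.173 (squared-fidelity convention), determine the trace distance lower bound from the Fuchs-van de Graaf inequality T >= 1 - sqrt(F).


Fuchs-van de Graaf (squared-fidelity convention): 1 - sqrt(F) <= T <= sqrt(1 - F).
Lower bound: T >= 1 - sqrt(F)
sqrt(F) = sqrt(0.173) = 0.4159
T >= 1 - 0.4159
T >= 0.5841

0.5841


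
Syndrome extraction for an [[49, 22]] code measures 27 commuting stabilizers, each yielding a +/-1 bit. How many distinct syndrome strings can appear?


Each stabilizer generator gives a binary (+1 or -1) measurement outcome.
With 27 independent generators:
Total syndromes = 2^27
= 134217728

134217728


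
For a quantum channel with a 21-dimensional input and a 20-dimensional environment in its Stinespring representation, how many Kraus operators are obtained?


Tracing out the environment in an orthonormal basis {|i>_E} gives Kraus operators K_i = <i|_E U |0>_E.
Number of Kraus operators = dim(H_env) = d_env
= 20

20


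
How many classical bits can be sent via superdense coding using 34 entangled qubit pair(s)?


Superdense coding allows 2 classical bits per shared entangled pair.
34 pair(s) -> 2 * 34 = 68 classical bits

68


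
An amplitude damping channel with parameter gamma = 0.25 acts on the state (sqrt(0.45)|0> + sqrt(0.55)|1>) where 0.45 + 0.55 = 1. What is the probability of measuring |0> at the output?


For amplitude damping with parameter gamma on state sqrt(a)|0> + sqrt(b)|1>:
alpha^2 = 0.45, beta^2 = 0.55
P(|0>) = alpha^2 + gamma * beta^2
= 0.45 + 0.25 * 0.55
= 0.45 + 0.1375
= 0.5875

0.5875


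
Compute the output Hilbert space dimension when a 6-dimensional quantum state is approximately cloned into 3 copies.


Output space = H^(tensor 3) where dim(H) = 6
dim = 6^3
= 36 (after 2 factors)
= 216 (after 3 factors)
= 216

216


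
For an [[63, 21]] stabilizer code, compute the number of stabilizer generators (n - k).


For an [[n,k]] stabilizer code:
Number of stabilizer generators = n - k
= 63 - 21
= 42

42


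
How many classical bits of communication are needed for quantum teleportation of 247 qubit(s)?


Quantum teleportation requires 2 classical bits per qubit teleported.
247 qubit(s) -> 2 * 247 = 494 classical bits

494


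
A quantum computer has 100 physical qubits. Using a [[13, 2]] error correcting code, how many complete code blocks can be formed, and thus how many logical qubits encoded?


Each code block uses 13 physical qubits for 2 logical qubit(s).
Number of complete blocks = floor(100 / 13) = 7
Logical qubits = 7 * 2
= 14

14


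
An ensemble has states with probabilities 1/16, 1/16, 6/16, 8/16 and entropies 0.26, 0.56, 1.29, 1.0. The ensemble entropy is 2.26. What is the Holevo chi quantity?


chi = S(rho) - sum_i p_i * S(rho_i)
Weighted entropy = 1/16 * 0.26 + 1/16 * 0.56 + 6/16 * 1.29 + 8/16 * 1.0
= 1.0350
chi = 2.26 - 1.0350
= 1.2250

1.2250


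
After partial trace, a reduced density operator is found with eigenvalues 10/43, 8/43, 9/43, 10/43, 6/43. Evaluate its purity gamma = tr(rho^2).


tr(rho^2) = sum of eigenvalues squared
= (10/43)^2 + (8/43)^2 + (9/43)^2 + (10/43)^2 + (6/43)^2
= (100 + 64 + 81 + 100 + 36) / 1849
= 381/1849
= 0.2061

0.2061


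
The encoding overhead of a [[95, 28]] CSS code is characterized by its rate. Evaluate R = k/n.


Code rate R = k/n
= 28/95
= 0.2947

0.2947


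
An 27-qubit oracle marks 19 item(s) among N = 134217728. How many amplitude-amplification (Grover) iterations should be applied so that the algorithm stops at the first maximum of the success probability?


After j Grover iterations the success probability is P(j) = sin^2((2j+1)*theta), where sin(theta) = sqrt(k/N).
N = 2^27 = 134217728, k = 19
sin(theta) = sqrt(k/N) = 0.0003762459719
theta = arcsin(sqrt(k/N)) = 0.0003762459807 rad
P(j) reaches its first maximum when (2j+1)*theta is as close as possible to pi/2, i.e. j = round(pi/(4*theta) - 1/2).
pi/(4*theta) - 1/2 = 2086.9593
(For comparison, the common estimate pi/4 * sqrt(N/k) = 2087.4593; the exact maximiser is used here.)
Optimal iterations = 2087

2087


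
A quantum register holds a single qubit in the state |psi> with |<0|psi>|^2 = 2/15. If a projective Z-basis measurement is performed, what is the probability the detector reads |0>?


|alpha|^2 = 2/15 = 0.1333
|beta|^2 = 1 - 2/15 = 13/15 = 0.8667
P(|0>) = |alpha|^2 = 0.1333

0.1333


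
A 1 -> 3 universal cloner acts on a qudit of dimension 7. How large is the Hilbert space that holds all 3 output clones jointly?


Output space = H^(tensor 3) where dim(H) = 7
dim = 7^3
= 49 (after 2 factors)
= 343 (after 3 factors)
= 343

343


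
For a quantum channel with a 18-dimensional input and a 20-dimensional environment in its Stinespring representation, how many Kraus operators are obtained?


Tracing out the environment in an orthonormal basis {|i>_E} gives Kraus operators K_i = <i|_E U |0>_E.
Number of Kraus operators = dim(H_env) = d_env
= 20

20


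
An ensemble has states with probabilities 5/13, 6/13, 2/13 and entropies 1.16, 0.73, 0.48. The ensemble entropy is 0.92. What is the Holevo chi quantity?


chi = S(rho) - sum_i p_i * S(rho_i)
Weighted entropy = 5/13 * 1.16 + 6/13 * 0.73 + 2/13 * 0.48
= 0.8569
chi = 0.92 - 0.8569
= 0.0631

0.0631


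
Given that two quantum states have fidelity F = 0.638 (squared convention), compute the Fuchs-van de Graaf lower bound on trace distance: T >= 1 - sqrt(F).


Fuchs-van de Graaf (squared-fidelity convention): 1 - sqrt(F) <= T <= sqrt(1 - F).
Lower bound: T >= 1 - sqrt(F)
sqrt(F) = sqrt(0.638) = 0.7987
T >= 1 - 0.7987
T >= 0.2013

0.2013


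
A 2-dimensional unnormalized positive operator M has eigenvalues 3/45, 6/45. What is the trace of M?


tr(M) = sum of eigenvalues
= 3/45 + 6/45
= 9/45
= 0.2000

0.2000


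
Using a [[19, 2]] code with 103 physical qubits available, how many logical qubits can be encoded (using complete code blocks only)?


Each code block uses 19 physical qubits for 2 logical qubit(s).
Number of complete blocks = floor(103 / 19) = 5
Logical qubits = 5 * 2
= 10

10


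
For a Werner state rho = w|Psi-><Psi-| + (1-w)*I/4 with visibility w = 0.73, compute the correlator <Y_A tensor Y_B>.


|Psi-> = (|01> - |10>)/sqrt(2)
For the pure Bell state, <Y_A Y_B> = -1 (Bell-state Pauli correlator).
The maximally-mixed part I/4 has tr(I/4 * P tensor P) = 0 for any traceless Pauli P.
So <Y_A Y_B>_rho = w * (-1) + (1 - w) * 0
= 0.73 * (-1)
= -0.7300

-0.7300


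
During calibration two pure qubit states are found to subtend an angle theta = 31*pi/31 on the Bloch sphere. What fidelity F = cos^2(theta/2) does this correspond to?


For states separated by angle theta on Bloch sphere:
F = cos^2(theta/2)
theta = 31*pi/31 = 3.1416
theta/2 = 1.5708
cos(theta/2) = 0.0000
F = 0.0000

0.0000


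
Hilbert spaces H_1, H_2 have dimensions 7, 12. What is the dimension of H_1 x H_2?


dim(H_1 x H_2) = 7 * 12
= 84

84


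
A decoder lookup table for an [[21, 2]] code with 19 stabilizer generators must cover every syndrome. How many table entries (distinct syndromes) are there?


Each stabilizer generator gives a binary (+1 or -1) measurement outcome.
With 19 independent generators:
Total syndromes = 2^19
= 524288

524288


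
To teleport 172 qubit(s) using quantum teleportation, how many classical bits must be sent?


Quantum teleportation requires 2 classical bits per qubit teleported.
172 qubit(s) -> 2 * 172 = 344 classical bits

344


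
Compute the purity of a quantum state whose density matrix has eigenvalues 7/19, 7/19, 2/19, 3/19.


tr(rho^2) = sum of eigenvalues squared
= (7/19)^2 + (7/19)^2 + (2/19)^2 + (3/19)^2
= (49 + 49 + 4 + 9) / 361
= 111/361
= 0.3075

0.3075


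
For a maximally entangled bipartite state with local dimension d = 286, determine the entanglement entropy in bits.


For a maximally entangled state in d x d:
S = log2(d) = log2(286)
= 8.1599

8.1599


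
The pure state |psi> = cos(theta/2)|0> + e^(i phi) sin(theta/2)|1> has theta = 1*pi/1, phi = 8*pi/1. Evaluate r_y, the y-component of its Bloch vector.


theta = 3.1416, phi = 25.1327
r_y = sin(theta)*sin(phi) = 0.0000 * 0.0000
r_y = 0.0000

0.0000


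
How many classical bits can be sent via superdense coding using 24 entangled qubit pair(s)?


Superdense coding allows 2 classical bits per shared entangled pair.
24 pair(s) -> 2 * 24 = 48 classical bits

48


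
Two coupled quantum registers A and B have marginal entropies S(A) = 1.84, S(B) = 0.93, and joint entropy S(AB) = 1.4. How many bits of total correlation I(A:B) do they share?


I(A:B) = S(A) + S(B) - S(AB)
= 1.84 + 0.93 - 1.4
= 1.3700

1.3700


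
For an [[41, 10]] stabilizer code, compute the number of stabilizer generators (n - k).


For an [[n,k]] stabilizer code:
Number of stabilizer generators = n - k
= 41 - 10
= 31

31


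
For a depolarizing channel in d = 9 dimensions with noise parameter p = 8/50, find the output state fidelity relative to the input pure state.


F = (1-p) + p/d
= (1 - 0.1600) + 0.1600/9
= 0.8400 + 0.0178
= 0.8578

0.8578


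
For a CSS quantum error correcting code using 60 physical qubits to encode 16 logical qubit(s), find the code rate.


Code rate R = k/n
= 16/60
= 0.2667

0.2667


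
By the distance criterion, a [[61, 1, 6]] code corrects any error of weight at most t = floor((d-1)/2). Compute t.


Code parameters: [[61, 1, 6]], distance d = 6.
Number of correctable errors = floor((d-1)/2)
= floor((6 - 1)/2)
= floor(5/2)
= 2

2


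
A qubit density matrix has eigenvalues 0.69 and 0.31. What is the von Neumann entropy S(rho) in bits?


S = -p*log2(p) - (1-p)*log2(1-p)
p = 0.6900, 1-p = 0.3100
= -0.6900 * log2(0.6900) - 0.3100 * log2(0.3100)
= -(-0.3694) - (-0.5238)
= 0.8932

0.8932


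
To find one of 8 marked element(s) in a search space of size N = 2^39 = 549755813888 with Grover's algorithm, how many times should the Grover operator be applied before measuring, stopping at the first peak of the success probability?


After j Grover iterations the success probability is P(j) = sin^2((2j+1)*theta), where sin(theta) = sqrt(k/N).
N = 2^39 = 549755813888, k = 8
sin(theta) = sqrt(k/N) = 3.814697266e-06
theta = arcsin(sqrt(k/N)) = 3.814697266e-06 rad
P(j) reaches its first maximum when (2j+1)*theta is as close as possible to pi/2, i.e. j = round(pi/(4*theta) - 1/2).
pi/(4*theta) - 1/2 = 205886.9161
(For comparison, the common estimate pi/4 * sqrt(N/k) = 205887.4161; the exact maximiser is used here.)
Optimal iterations = 205887

205887


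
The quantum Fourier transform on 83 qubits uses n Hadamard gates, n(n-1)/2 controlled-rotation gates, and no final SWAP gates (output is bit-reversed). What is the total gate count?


Hadamard gates: 83
Controlled rotations: n*(n-1)/2 = 83*82/2 = 3403
SWAP gates: 0 (omitted)
Total = 83 + 3403
= 3486

3486


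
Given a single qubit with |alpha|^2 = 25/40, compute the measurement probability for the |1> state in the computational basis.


|alpha|^2 = 25/40 = 0.6250
|beta|^2 = 1 - 25/40 = 15/40 = 0.3750
P(|1>) = |beta|^2 = 0.3750

0.3750


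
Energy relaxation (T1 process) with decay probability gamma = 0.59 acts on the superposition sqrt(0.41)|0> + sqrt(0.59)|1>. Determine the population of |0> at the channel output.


For amplitude damping with parameter gamma on state sqrt(a)|0> + sqrt(b)|1>:
alpha^2 = 0.41, beta^2 = 0.59
P(|0>) = alpha^2 + gamma * beta^2
= 0.41 + 0.59 * 0.59
= 0.41 + 0.3481
= 0.7581

0.7581


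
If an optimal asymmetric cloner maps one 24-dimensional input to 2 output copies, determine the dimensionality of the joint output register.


Output space = H^(tensor 2) where dim(H) = 24
dim = 24^2
= 576

576


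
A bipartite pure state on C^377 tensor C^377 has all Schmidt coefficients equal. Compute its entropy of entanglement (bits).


For a maximally entangled state in d x d:
S = log2(d) = log2(377)
= 8.5584

8.5584


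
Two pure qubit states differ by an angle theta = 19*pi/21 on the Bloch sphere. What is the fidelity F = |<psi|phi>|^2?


For states separated by angle theta on Bloch sphere:
F = cos^2(theta/2)
theta = 19*pi/21 = 2.8424
theta/2 = 1.4212
cos(theta/2) = 0.1490
F = 0.0222

0.0222


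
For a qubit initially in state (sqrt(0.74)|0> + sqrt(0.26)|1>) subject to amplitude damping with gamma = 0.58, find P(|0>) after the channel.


For amplitude damping with parameter gamma on state sqrt(a)|0> + sqrt(b)|1>:
alpha^2 = 0.74, beta^2 = 0.26
P(|0>) = alpha^2 + gamma * beta^2
= 0.74 + 0.58 * 0.26
= 0.74 + 0.1508
= 0.8908

0.8908


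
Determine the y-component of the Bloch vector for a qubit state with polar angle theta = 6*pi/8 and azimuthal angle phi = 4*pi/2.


theta = 2.3562, phi = 6.2832
r_y = sin(theta)*sin(phi) = 0.7071 * 0.0000
r_y = 0.0000

0.0000


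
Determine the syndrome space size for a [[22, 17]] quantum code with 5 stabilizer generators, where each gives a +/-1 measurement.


Each stabilizer generator gives a binary (+1 or -1) measurement outcome.
With 5 independent generators:
Total syndromes = 2^5
= 32

32


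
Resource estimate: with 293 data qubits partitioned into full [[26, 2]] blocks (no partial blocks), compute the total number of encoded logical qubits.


Each code block uses 26 physical qubits for 2 logical qubit(s).
Number of complete blocks = floor(293 / 26) = 11
Logical qubits = 11 * 2
= 22

22


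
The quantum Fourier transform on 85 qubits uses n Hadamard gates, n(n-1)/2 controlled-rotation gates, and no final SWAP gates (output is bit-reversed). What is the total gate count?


Hadamard gates: 85
Controlled rotations: n*(n-1)/2 = 85*84/2 = 3570
SWAP gates: 0 (omitted)
Total = 85 + 3570
= 3655

3655


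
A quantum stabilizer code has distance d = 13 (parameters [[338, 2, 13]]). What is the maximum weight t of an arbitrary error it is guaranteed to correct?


Code parameters: [[338, 2, 13]], distance d = 13.
Number of correctable errors = floor((d-1)/2)
= floor((13 - 1)/2)
= floor(12/2)
= 6

6


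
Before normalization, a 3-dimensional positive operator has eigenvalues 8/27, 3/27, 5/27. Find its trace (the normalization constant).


tr(M) = sum of eigenvalues
= 8/27 + 3/27 + 5/27
= 16/27
= 0.5926

0.5926


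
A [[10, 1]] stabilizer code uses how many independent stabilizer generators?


For an [[n,k]] stabilizer code:
Number of stabilizer generators = n - k
= 10 - 1
= 9

9


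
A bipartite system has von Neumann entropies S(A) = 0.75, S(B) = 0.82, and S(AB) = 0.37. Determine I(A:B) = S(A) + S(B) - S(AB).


I(A:B) = S(A) + S(B) - S(AB)
= 0.75 + 0.82 - 0.37
= 1.2000

1.2000


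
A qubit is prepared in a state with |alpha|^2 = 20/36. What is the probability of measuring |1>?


|alpha|^2 = 20/36 = 0.5556
|beta|^2 = 1 - 20/36 = 16/36 = 0.4444
P(|1>) = |beta|^2 = 0.4444

0.4444


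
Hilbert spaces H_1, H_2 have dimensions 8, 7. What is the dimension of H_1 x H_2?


dim(H_1 x H_2) = 8 * 7
= 56

56


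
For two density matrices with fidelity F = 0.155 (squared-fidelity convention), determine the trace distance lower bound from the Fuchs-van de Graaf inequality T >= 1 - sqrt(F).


Fuchs-van de Graaf (squared-fidelity convention): 1 - sqrt(F) <= T <= sqrt(1 - F).
Lower bound: T >= 1 - sqrt(F)
sqrt(F) = sqrt(0.155) = 0.3937
T >= 1 - 0.3937
T >= 0.6063

0.6063


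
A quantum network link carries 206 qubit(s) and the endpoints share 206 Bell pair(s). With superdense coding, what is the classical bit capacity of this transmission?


Superdense coding allows 2 classical bits per shared entangled pair.
206 pair(s) -> 2 * 206 = 412 classical bits

412


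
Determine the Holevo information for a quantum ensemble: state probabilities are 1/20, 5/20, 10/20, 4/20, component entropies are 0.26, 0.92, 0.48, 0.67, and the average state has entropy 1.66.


chi = S(rho) - sum_i p_i * S(rho_i)
Weighted entropy = 1/20 * 0.26 + 5/20 * 0.92 + 10/20 * 0.48 + 4/20 * 0.67
= 0.6170
chi = 1.66 - 0.6170
= 1.0430

1.0430


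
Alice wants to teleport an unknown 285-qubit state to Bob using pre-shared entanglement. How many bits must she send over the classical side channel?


Quantum teleportation requires 2 classical bits per qubit teleported.
285 qubit(s) -> 2 * 285 = 570 classical bits

570


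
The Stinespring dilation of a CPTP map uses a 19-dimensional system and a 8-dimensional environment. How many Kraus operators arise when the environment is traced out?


Tracing out the environment in an orthonormal basis {|i>_E} gives Kraus operators K_i = <i|_E U |0>_E.
Number of Kraus operators = dim(H_env) = d_env
= 8

8


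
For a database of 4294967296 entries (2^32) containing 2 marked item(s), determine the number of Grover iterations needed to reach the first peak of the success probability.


After j Grover iterations the success probability is P(j) = sin^2((2j+1)*theta), where sin(theta) = sqrt(k/N).
N = 2^32 = 4294967296, k = 2
sin(theta) = sqrt(k/N) = 2.157918644e-05
theta = arcsin(sqrt(k/N)) = 2.157918644e-05 rad
P(j) reaches its first maximum when (2j+1)*theta is as close as possible to pi/2, i.e. j = round(pi/(4*theta) - 1/2).
pi/(4*theta) - 1/2 = 36395.5970
(For comparison, the common estimate pi/4 * sqrt(N/k) = 36396.0970; the exact maximiser is used here.)
Optimal iterations = 36396

36396


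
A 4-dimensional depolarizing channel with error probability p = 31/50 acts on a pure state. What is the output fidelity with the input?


F = (1-p) + p/d
= (1 - 0.6200) + 0.6200/4
= 0.3800 + 0.1550
= 0.5350

0.5350


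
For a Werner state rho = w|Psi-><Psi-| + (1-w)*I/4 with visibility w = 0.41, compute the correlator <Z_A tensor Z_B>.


|Psi-> = (|01> - |10>)/sqrt(2)
For the pure Bell state, <Z_A Z_B> = -1 (Bell-state Pauli correlator).
The maximally-mixed part I/4 has tr(I/4 * P tensor P) = 0 for any traceless Pauli P.
So <Z_A Z_B>_rho = w * (-1) + (1 - w) * 0
= 0.41 * (-1)
= -0.4100

-0.4100


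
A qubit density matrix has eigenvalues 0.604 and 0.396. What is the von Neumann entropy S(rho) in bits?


S = -p*log2(p) - (1-p)*log2(1-p)
p = 0.6040, 1-p = 0.3960
= -0.6040 * log2(0.6040) - 0.3960 * log2(0.3960)
= -(-0.4393) - (-0.5292)
= 0.9686

0.9686


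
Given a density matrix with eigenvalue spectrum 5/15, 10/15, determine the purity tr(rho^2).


tr(rho^2) = sum of eigenvalues squared
= (5/15)^2 + (10/15)^2
= (25 + 100) / 225
= 125/225
= 0.5556

0.5556


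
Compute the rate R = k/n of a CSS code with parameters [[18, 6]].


Code rate R = k/n
= 6/18
= 0.3333

0.3333


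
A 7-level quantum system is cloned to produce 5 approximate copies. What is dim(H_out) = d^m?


Output space = H^(tensor 5) where dim(H) = 7
dim = 7^5
= 49 (after 2 factors)
= 343 (after 3 factors)
= 2401 (after 4 factors)
= 16807 (after 5 factors)
= 16807

16807


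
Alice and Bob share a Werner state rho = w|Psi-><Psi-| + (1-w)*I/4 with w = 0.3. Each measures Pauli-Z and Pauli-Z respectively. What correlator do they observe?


|Psi-> = (|01> - |10>)/sqrt(2)
For the pure Bell state, <Z_A Z_B> = -1 (Bell-state Pauli correlator).
The maximally-mixed part I/4 has tr(I/4 * P tensor P) = 0 for any traceless Pauli P.
So <Z_A Z_B>_rho = w * (-1) + (1 - w) * 0
= 0.3 * (-1)
= -0.3000

-0.3000


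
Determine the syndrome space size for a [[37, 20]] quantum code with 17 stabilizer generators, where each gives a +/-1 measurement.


Each stabilizer generator gives a binary (+1 or -1) measurement outcome.
With 17 independent generators:
Total syndromes = 2^17
= 131072

131072


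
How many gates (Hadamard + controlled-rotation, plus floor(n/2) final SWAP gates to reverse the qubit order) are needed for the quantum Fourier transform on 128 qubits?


Hadamard gates: 128
Controlled rotations: n*(n-1)/2 = 128*127/2 = 8128
SWAP gates: floor(n/2) = floor(128/2) = 64
Total = 128 + 8128 + 64
= 8320

8320


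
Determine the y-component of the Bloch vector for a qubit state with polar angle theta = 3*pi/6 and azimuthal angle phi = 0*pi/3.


theta = 1.5708, phi = 0.0000
r_y = sin(theta)*sin(phi) = 1.0000 * 0.0000
r_y = 0.0000

0.0000


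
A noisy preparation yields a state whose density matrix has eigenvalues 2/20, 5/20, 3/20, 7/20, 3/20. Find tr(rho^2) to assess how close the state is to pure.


tr(rho^2) = sum of eigenvalues squared
= (2/20)^2 + (5/20)^2 + (3/20)^2 + (7/20)^2 + (3/20)^2
= (4 + 25 + 9 + 49 + 9) / 400
= 96/400
= 0.2400

0.2400


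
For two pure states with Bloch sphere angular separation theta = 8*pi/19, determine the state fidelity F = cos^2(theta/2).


For states separated by angle theta on Bloch sphere:
F = cos^2(theta/2)
theta = 8*pi/19 = 1.3228
theta/2 = 0.6614
cos(theta/2) = 0.7891
F = 0.6227

0.6227


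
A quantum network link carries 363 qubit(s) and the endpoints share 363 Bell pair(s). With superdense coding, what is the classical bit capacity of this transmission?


Superdense coding allows 2 classical bits per shared entangled pair.
363 pair(s) -> 2 * 363 = 726 classical bits

726


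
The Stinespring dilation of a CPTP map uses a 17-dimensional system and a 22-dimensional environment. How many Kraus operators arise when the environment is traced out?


Tracing out the environment in an orthonormal basis {|i>_E} gives Kraus operators K_i = <i|_E U |0>_E.
Number of Kraus operators = dim(H_env) = d_env
= 22

22


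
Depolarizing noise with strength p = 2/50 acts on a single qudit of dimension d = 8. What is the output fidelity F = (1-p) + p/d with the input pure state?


F = (1-p) + p/d
= (1 - 0.0400) + 0.0400/8
= 0.9600 + 0.0050
= 0.9650

0.9650


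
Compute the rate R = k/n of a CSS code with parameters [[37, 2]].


Code rate R = k/n
= 2/37
= 0.0541

0.0541


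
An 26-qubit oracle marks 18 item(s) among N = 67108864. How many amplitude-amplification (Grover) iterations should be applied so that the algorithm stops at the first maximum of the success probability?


After j Grover iterations the success probability is P(j) = sin^2((2j+1)*theta), where sin(theta) = sqrt(k/N).
N = 2^26 = 67108864, k = 18
sin(theta) = sqrt(k/N) = 0.0005179004745
theta = arcsin(sqrt(k/N)) = 0.0005179004977 rad
P(j) reaches its first maximum when (2j+1)*theta is as close as possible to pi/2, i.e. j = round(pi/(4*theta) - 1/2).
pi/(4*theta) - 1/2 = 1516.0040
(For comparison, the common estimate pi/4 * sqrt(N/k) = 1516.5040; the exact maximiser is used here.)
Optimal iterations = 1516

1516


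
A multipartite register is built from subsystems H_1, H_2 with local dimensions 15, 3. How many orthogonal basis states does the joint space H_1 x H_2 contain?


dim(H_1 x H_2) = 15 * 3
= 45

45


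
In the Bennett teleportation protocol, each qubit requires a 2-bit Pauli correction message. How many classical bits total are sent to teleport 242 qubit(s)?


Quantum teleportation requires 2 classical bits per qubit teleported.
242 qubit(s) -> 2 * 242 = 484 classical bits

484


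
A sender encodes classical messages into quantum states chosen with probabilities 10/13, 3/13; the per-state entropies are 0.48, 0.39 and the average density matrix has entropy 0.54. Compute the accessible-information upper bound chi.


chi = S(rho) - sum_i p_i * S(rho_i)
Weighted entropy = 10/13 * 0.48 + 3/13 * 0.39
= 0.4592
chi = 0.54 - 0.4592
= 0.0808

0.0808


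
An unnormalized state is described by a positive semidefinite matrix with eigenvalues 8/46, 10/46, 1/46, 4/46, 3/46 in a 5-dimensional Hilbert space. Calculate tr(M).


tr(M) = sum of eigenvalues
= 8/46 + 10/46 + 1/46 + 4/46 + 3/46
= 26/46
= 0.5652

0.5652


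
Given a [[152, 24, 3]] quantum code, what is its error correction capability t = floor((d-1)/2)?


Code parameters: [[152, 24, 3]], distance d = 3.
Number of correctable errors = floor((d-1)/2)
= floor((3 - 1)/2)
= floor(2/2)
= 1

1


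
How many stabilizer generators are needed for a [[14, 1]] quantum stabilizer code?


For an [[n,k]] stabilizer code:
Number of stabilizer generators = n - k
= 14 - 1
= 13

13


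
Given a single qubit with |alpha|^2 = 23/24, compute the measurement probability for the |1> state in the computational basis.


|alpha|^2 = 23/24 = 0.9583
|beta|^2 = 1 - 23/24 = 1/24 = 0.0417
P(|1>) = |beta|^2 = 0.0417

0.0417


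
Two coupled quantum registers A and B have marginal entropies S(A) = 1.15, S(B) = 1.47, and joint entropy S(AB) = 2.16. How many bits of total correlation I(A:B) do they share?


I(A:B) = S(A) + S(B) - S(AB)
= 1.15 + 1.47 - 2.16
= 0.4600

0.4600


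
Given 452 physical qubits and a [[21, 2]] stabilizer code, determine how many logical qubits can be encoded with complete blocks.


Each code block uses 21 physical qubits for 2 logical qubit(s).
Number of complete blocks = floor(452 / 21) = 21
Logical qubits = 21 * 2
= 42

42


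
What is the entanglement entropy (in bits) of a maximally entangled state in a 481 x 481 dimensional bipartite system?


For a maximally entangled state in d x d:
S = log2(d) = log2(481)
= 8.9099

8.9099


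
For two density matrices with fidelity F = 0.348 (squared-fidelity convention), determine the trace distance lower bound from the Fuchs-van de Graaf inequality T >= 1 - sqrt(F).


Fuchs-van de Graaf (squared-fidelity convention): 1 - sqrt(F) <= T <= sqrt(1 - F).
Lower bound: T >= 1 - sqrt(F)
sqrt(F) = sqrt(0.348) = 0.5899
T >= 1 - 0.5899
T >= 0.4101

0.4101


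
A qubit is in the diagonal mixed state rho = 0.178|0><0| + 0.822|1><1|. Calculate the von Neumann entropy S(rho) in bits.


S = -p*log2(p) - (1-p)*log2(1-p)
p = 0.1780, 1-p = 0.8220
= -0.1780 * log2(0.1780) - 0.8220 * log2(0.8220)
= -(-0.4432) - (-0.2325)
= 0.6757

0.6757


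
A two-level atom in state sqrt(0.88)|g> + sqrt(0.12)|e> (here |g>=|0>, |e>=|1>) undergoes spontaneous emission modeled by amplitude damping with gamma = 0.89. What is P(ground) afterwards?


For amplitude damping with parameter gamma on state sqrt(a)|0> + sqrt(b)|1>:
alpha^2 = 0.88, beta^2 = 0.12
P(|0>) = alpha^2 + gamma * beta^2
= 0.88 + 0.89 * 0.12
= 0.88 + 0.1068
= 0.9868

0.9868
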